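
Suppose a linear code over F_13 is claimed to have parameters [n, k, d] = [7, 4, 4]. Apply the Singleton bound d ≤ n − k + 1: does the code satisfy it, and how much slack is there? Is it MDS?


Singleton RHS = n − k + 1 = 4, slack = 0, bound satisfied, MDS.

Singleton bound: d ≤ n − k + 1.
Here n = 7, k = 4, so n − k + 1 = 4.
Given d = 4, check d ≤ 4: YES.
Slack = (n − k + 1) − d = 0.
The code is MDS (slack = 0).
Description: the claimed parameters are [7, 4, 4]_13; such a code would be MDS (meets Singleton bound).


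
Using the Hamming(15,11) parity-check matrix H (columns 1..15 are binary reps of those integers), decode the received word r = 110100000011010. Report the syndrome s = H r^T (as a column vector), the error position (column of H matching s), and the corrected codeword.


s = (1, 1, 1, 0)^T, error position = 14, corrected codeword c = 110100000011000

Compute s = H r^T mod 2 one row at a time:
  s_1 = 0 + 0 + 0 + 1 + 1 + 0 + 1 + 0 = 3 ≡ 1 (mod 2).
  s_2 = 1 + 0 + 0 + 0 + 1 + 0 + 1 + 0 = 3 ≡ 1 (mod 2).
  s_3 = 1 + 0 + 0 + 0 + 0 + 1 + 1 + 0 = 3 ≡ 1 (mod 2).
  s_4 = 1 + 0 + 0 + 0 + 0 + 1 + 0 + 0 = 2 ≡ 0 (mod 2).
s = (1, 1, 1, 0)^T — this equals column 14 of H (binary 1110), so error is at position 14.
Correct: flip bit 14 of r = 110100000011010 to get c = 110100000011000.


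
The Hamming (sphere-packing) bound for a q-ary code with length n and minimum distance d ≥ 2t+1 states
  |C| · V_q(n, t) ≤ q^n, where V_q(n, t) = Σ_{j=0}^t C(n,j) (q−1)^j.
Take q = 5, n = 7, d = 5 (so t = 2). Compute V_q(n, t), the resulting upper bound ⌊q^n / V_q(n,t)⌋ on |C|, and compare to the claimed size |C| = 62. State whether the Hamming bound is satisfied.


V_q(n, t) = 365, q^n = 78125, Hamming bound = 214, |C| = 62 ≤ bound (satisfied).

Step 1: Compute V_q(n, t) = Σ_{j=0}^2 C(n, j) (q−1)^j.
  j = 0: C(7,0)·(4)^0 = 1·1 = 1.
  j = 1: C(7,1)·(4)^1 = 7·4 = 28.
  j = 2: C(7,2)·(4)^2 = 21·16 = 336.
  V_q(n, t) = 1 + 28 + 336 = 365.
Step 2: q^n = 5^7 = 78125.
Step 3: Hamming bound ⌊q^n / V_q(n,t)⌋ = ⌊78125/365⌋ = 214.
Step 4: Compare |C| = 62 to 214: satisfied.
The claimed |C| lies below the Hamming bound.


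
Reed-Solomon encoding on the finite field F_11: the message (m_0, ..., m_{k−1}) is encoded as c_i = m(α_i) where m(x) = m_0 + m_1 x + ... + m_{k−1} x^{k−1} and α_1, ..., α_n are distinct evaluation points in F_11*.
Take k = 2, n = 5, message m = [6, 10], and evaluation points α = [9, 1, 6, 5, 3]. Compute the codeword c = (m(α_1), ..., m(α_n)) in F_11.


c = [8, 5, 0, 1, 3]

Message polynomial: m(x) = 6 + 10·x (mod 11).
For each evaluation point α_i, compute m(α_i) mod 11:
  α_1 = 9: Horner steps 10 → 8, so m(9) = 8.
  α_2 = 1: Horner steps 10 → 5, so m(1) = 5.
  α_3 = 6: Horner steps 10 → 0, so m(6) = 0.
  α_4 = 5: Horner steps 10 → 1, so m(5) = 1.
  α_5 = 3: Horner steps 10 → 3, so m(3) = 3.
Codeword c = [8, 5, 0, 1, 3] ∈ F_11^5.


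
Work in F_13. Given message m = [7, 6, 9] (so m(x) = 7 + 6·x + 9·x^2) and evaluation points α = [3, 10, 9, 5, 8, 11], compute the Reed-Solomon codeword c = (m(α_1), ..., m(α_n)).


c = [2, 5, 10, 2, 7, 5]

Message polynomial: m(x) = 7 + 6·x + 9·x^2 (mod 13).
For each evaluation point α_i, compute m(α_i) mod 13:
  α_1 = 3: Horner steps 9 → 7 → 2, so m(3) = 2.
  α_2 = 10: Horner steps 9 → 5 → 5, so m(10) = 5.
  α_3 = 9: Horner steps 9 → 9 → 10, so m(9) = 10.
  α_4 = 5: Horner steps 9 → 12 → 2, so m(5) = 2.
  α_5 = 8: Horner steps 9 → 0 → 7, so m(8) = 7.
  α_6 = 11: Horner steps 9 → 1 → 5, so m(11) = 5.
Codeword c = [2, 5, 10, 2, 7, 5] ∈ F_13^6.


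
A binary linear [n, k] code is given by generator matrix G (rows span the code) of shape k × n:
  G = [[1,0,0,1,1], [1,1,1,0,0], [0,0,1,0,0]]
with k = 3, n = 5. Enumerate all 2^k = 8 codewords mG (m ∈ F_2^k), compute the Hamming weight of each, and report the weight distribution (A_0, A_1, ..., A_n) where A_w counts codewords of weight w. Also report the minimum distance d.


Weight distribution: A_0 = 1, A_1 = 1, A_2 = 1, A_3 = 3, A_4 = 2. Minimum distance d = 1.

Enumerate all 2^3 = 8 messages m ∈ F_2^3.
For each, compute codeword c = mG in F_2^5, then tally its weight.
  m = 000 → c = 00000, weight = 0.
  m = 100 → c = 10011, weight = 3.
  m = 010 → c = 11100, weight = 3.
  m = 110 → c = 01111, weight = 4.
  m = 001 → c = 00100, weight = 1.
  m = 101 → c = 10111, weight = 4.
  m = 011 → c = 11000, weight = 2.
  m = 111 → c = 01011, weight = 3.
Tally weights:
  weight 0: 1 codewords.
  weight 1: 1 codewords.
  weight 2: 1 codewords.
  weight 3: 3 codewords.
  weight 4: 2 codewords.
Minimum distance d = smallest w > 0 with A_w > 0 = 1.
Sanity: Σ A_w = 8 = 2^3 = 8 ✓.


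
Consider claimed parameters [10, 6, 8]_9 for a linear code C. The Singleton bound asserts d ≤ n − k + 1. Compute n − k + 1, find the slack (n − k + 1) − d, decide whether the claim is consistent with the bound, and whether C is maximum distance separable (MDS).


Singleton RHS = n − k + 1 = 5, slack = -3, bound violated (no such code; not MDS).

Singleton bound: d ≤ n − k + 1.
Here n = 10, k = 6, so n − k + 1 = 5.
Given d = 8, check d ≤ 5: NO.
Slack = (n − k + 1) − d = -3.
The slack is negative: d = 8 exceeds n − k + 1 = 5 by 3, so the Singleton bound is violated and no linear [10, 6, 8]_9 code can exist. In particular it is not MDS (MDS requires d = n − k + 1 exactly).
Description: the claimed parameters are [10, 6, 8]_9; such a code would be impossible (violates the Singleton bound).


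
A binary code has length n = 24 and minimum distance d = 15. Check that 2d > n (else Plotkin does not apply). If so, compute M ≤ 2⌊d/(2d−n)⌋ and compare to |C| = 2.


Plotkin bound M ≤ 4; given |C| = 2 ≤ bound (satisfied).

Check applicability: 2d = 30, n = 24.
2d − n = 6 > 0, so Plotkin applies.
Compute d/(2d−n) = 15/6 ≈ 2.5000.
⌊d/(2d−n)⌋ = 2.
Plotkin bound: M ≤ 2·2 = 4.
Given |C| = 2, check: satisfied.
This |C| is below the Plotkin bound.


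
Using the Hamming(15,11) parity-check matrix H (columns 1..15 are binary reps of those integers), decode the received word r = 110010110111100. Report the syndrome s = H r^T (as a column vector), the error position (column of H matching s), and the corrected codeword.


s = (1, 0, 0, 1)^T, error position = 9, corrected codeword c = 110010111111100

Compute s = H r^T mod 2 one row at a time:
  s_1 = 1 + 0 + 1 + 1 + 1 + 1 + 0 + 0 = 5 ≡ 1 (mod 2).
  s_2 = 0 + 1 + 0 + 1 + 1 + 1 + 0 + 0 = 4 ≡ 0 (mod 2).
  s_3 = 1 + 0 + 0 + 1 + 1 + 1 + 0 + 0 = 4 ≡ 0 (mod 2).
  s_4 = 1 + 0 + 1 + 1 + 0 + 1 + 1 + 0 = 5 ≡ 1 (mod 2).
s = (1, 0, 0, 1)^T — this equals column 9 of H (binary 1001), so error is at position 9.
Correct: flip bit 9 of r = 110010110111100 to get c = 110010111111100.


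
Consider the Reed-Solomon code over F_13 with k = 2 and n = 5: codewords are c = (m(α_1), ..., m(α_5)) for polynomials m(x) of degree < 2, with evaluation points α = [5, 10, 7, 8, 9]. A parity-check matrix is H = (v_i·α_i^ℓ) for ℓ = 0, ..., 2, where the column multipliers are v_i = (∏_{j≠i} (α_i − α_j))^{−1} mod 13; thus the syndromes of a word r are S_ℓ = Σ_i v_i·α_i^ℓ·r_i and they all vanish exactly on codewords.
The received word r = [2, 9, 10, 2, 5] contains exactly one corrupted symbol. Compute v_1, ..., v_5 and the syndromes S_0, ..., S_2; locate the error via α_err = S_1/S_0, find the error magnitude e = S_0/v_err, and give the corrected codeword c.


S = (11, 10, 2), error at position 4, error magnitude e = 1, c = [2, 9, 10, 1, 5].

Step 1: column multipliers v_i = (∏_{j≠i}(α_i − α_j))^{−1} mod 13.
  i = 1 (α = 5): (5−10)(5−7)(5−8)(5−9) = (−5)·(−2)·(−3)·(−4) = 120 ≡ 3, so v_1 = 3^{−1} = 9 (mod 13).
  i = 2 (α = 10): (10−5)(10−7)(10−8)(10−9) = 5·3·2·1 = 30 ≡ 4, so v_2 = 4^{−1} = 10 (mod 13).
  i = 3 (α = 7): (7−5)(7−10)(7−8)(7−9) = 2·(−3)·(−1)·(−2) = −12 ≡ 1, so v_3 = 1^{−1} = 1 (mod 13).
  i = 4 (α = 8): (8−5)(8−10)(8−7)(8−9) = 3·(−2)·1·(−1) = 6 ≡ 6, so v_4 = 6^{−1} = 11 (mod 13).
  i = 5 (α = 9): (9−5)(9−10)(9−7)(9−8) = 4·(−1)·2·1 = −8 ≡ 5, so v_5 = 5^{−1} = 8 (mod 13).
  v = [9, 10, 1, 11, 8].
Step 2: syndromes of r = [2, 9, 10, 2, 5] (all sums mod 13).
  S_0 = Σ v_i r_i = 9·2 + 10·9 + 1·10 + 11·2 + 8·5 = 180 ≡ 11.
  S_1 = Σ v_i α_i r_i = 9·5·2 + 10·10·9 + 1·7·10 + 11·8·2 + 8·9·5 = 1596 ≡ 10.
  α_i^2 mod 13 = [12, 9, 10, 12, 3].
  S_2 = Σ v_i α_i^2 r_i = 9·12·2 + 10·9·9 + 1·10·10 + 11·12·2 + 8·3·5 = 1510 ≡ 2.
  S = (11, 10, 2) ≠ 0, so r is not a codeword (an error is present).
Step 3: locate the error. For a single error e at position i, S_ℓ = v_i·e·α_i^ℓ, so α_err = S_1/S_0.
  S_0^{−1} = 11^{−1} = 6 (mod 13), so α_err = 10·6 = 60 ≡ 8 = α_4. Error position i = 4.
  Consistency check: S_2/S_1 = 2·4 = 8 ≡ 8 = α_err ✓ (single-error assumption holds).
Step 4: error magnitude e = S_0/v_4 = S_0·∏_{j≠4}(α_4 − α_j) = 11·6 = 66 ≡ 1 (mod 13).
Step 5: correct position 4: c_4 = r_4 − e = 2 − 1 ≡ 1 (mod 13). Hence c = [2, 9, 10, 1, 5].
  Check: interpolating c through the α_i gives m(x) = 8 + 4·x (degree < 2) with m(α_i) = c_i for every i, so c is indeed a codeword.


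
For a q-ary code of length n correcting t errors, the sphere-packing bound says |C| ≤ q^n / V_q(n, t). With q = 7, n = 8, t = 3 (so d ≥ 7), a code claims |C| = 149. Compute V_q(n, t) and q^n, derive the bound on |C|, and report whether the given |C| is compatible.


V_q(n, t) = 13153, q^n = 5764801, Hamming bound = 438, |C| = 149 ≤ bound (satisfied).

Step 1: Compute V_q(n, t) = Σ_{j=0}^3 C(n, j) (q−1)^j.
  j = 0: C(8,0)·(6)^0 = 1·1 = 1.
  j = 1: C(8,1)·(6)^1 = 8·6 = 48.
  j = 2: C(8,2)·(6)^2 = 28·36 = 1008.
  j = 3: C(8,3)·(6)^3 = 56·216 = 12096.
  V_q(n, t) = 1 + 48 + 1008 + 12096 = 13153.
Step 2: q^n = 7^8 = 5764801.
Step 3: Hamming bound ⌊q^n / V_q(n,t)⌋ = ⌊5764801/13153⌋ = 438.
Step 4: Compare |C| = 149 to 438: satisfied.
The claimed |C| lies below the Hamming bound.


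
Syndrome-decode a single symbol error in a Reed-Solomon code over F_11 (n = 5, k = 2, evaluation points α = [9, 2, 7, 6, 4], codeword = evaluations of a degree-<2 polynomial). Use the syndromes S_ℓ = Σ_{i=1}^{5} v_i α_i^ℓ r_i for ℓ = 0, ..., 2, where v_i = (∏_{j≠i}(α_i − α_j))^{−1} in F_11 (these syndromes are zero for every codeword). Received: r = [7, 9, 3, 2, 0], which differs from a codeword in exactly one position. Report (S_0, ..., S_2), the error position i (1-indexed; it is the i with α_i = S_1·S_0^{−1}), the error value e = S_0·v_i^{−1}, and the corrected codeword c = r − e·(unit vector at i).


S = (2, 7, 8), error at position 1, error magnitude e = 2, c = [5, 9, 3, 2, 0].

Step 1: column multipliers v_i = (∏_{j≠i}(α_i − α_j))^{−1} mod 11.
  i = 1 (α = 9): (9−2)(9−7)(9−6)(9−4) = 7·2·3·5 = 210 ≡ 1, so v_1 = 1^{−1} = 1 (mod 11).
  i = 2 (α = 2): (2−9)(2−7)(2−6)(2−4) = (−7)·(−5)·(−4)·(−2) = 280 ≡ 5, so v_2 = 5^{−1} = 9 (mod 11).
  i = 3 (α = 7): (7−9)(7−2)(7−6)(7−4) = (−2)·5·1·3 = −30 ≡ 3, so v_3 = 3^{−1} = 4 (mod 11).
  i = 4 (α = 6): (6−9)(6−2)(6−7)(6−4) = (−3)·4·(−1)·2 = 24 ≡ 2, so v_4 = 2^{−1} = 6 (mod 11).
  i = 5 (α = 4): (4−9)(4−2)(4−7)(4−6) = (−5)·2·(−3)·(−2) = −60 ≡ 6, so v_5 = 6^{−1} = 2 (mod 11).
  v = [1, 9, 4, 6, 2].
Step 2: syndromes of r = [7, 9, 3, 2, 0] (all sums mod 11).
  S_0 = Σ v_i r_i = 1·7 + 9·9 + 4·3 + 6·2 + 2·0 = 112 ≡ 2.
  S_1 = Σ v_i α_i r_i = 1·9·7 + 9·2·9 + 4·7·3 + 6·6·2 + 2·4·0 = 381 ≡ 7.
  α_i^2 mod 11 = [4, 4, 5, 3, 5].
  S_2 = Σ v_i α_i^2 r_i = 1·4·7 + 9·4·9 + 4·5·3 + 6·3·2 + 2·5·0 = 448 ≡ 8.
  S = (2, 7, 8) ≠ 0, so r is not a codeword (an error is present).
Step 3: locate the error. For a single error e at position i, S_ℓ = v_i·e·α_i^ℓ, so α_err = S_1/S_0.
  S_0^{−1} = 2^{−1} = 6 (mod 11), so α_err = 7·6 = 42 ≡ 9 = α_1. Error position i = 1.
  Consistency check: S_2/S_1 = 8·8 = 64 ≡ 9 = α_err ✓ (single-error assumption holds).
Step 4: error magnitude e = S_0/v_1 = S_0·∏_{j≠1}(α_1 − α_j) = 2·1 = 2 ≡ 2 (mod 11).
Step 5: correct position 1: c_1 = r_1 − e = 7 − 2 ≡ 5 (mod 11). Hence c = [5, 9, 3, 2, 0].
  Check: interpolating c through the α_i gives m(x) = 7 + 1·x (degree < 2) with m(α_i) = c_i for every i, so c is indeed a codeword.


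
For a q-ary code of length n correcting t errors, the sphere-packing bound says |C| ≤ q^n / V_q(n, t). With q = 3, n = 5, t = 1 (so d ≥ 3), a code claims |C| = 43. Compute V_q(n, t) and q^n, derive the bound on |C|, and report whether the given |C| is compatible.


V_q(n, t) = 11, q^n = 243, Hamming bound = 22, |C| = 43 > bound (violated).

Step 1: Compute V_q(n, t) = Σ_{j=0}^1 C(n, j) (q−1)^j.
  j = 0: C(5,0)·(2)^0 = 1·1 = 1.
  j = 1: C(5,1)·(2)^1 = 5·2 = 10.
  V_q(n, t) = 1 + 10 = 11.
Step 2: q^n = 3^5 = 243.
Step 3: Hamming bound ⌊q^n / V_q(n,t)⌋ = ⌊243/11⌋ = 22.
Step 4: Compare |C| = 43 to 22: violated.
The claimed |C| lies above the Hamming bound, so no 3-ary code of length 5 with d ≥ 3 can have 43 codewords.


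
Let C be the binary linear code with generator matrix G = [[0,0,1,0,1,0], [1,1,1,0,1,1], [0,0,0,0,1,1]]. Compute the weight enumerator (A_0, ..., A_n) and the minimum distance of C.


Weight distribution: A_0 = 1, A_2 = 3, A_3 = 3, A_5 = 1. Minimum distance d = 2.

Enumerate all 2^3 = 8 messages m ∈ F_2^3.
For each, compute codeword c = mG in F_2^6, then tally its weight.
  m = 000 → c = 000000, weight = 0.
  m = 100 → c = 001010, weight = 2.
  m = 010 → c = 111011, weight = 5.
  m = 110 → c = 110001, weight = 3.
  m = 001 → c = 000011, weight = 2.
  m = 101 → c = 001001, weight = 2.
  m = 011 → c = 111000, weight = 3.
  m = 111 → c = 110010, weight = 3.
Tally weights:
  weight 0: 1 codewords.
  weight 2: 3 codewords.
  weight 3: 3 codewords.
  weight 5: 1 codewords.
Minimum distance d = smallest w > 0 with A_w > 0 = 2.
Sanity: Σ A_w = 8 = 2^3 = 8 ✓.


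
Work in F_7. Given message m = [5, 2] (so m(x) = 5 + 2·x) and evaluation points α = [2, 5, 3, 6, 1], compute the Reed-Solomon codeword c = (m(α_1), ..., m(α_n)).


c = [2, 1, 4, 3, 0]

Message polynomial: m(x) = 5 + 2·x (mod 7).
For each evaluation point α_i, compute m(α_i) mod 7:
  α_1 = 2: Horner steps 2 → 2, so m(2) = 2.
  α_2 = 5: Horner steps 2 → 1, so m(5) = 1.
  α_3 = 3: Horner steps 2 → 4, so m(3) = 4.
  α_4 = 6: Horner steps 2 → 3, so m(6) = 3.
  α_5 = 1: Horner steps 2 → 0, so m(1) = 0.
Codeword c = [2, 1, 4, 3, 0] ∈ F_7^5.


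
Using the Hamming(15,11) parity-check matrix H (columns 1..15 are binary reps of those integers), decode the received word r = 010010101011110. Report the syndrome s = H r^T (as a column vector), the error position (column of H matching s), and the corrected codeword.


s = (1, 1, 0, 1)^T, error position = 13, corrected codeword c = 010010101011010

Compute s = H r^T mod 2 one row at a time:
  s_1 = 0 + 1 + 0 + 1 + 1 + 1 + 1 + 0 = 5 ≡ 1 (mod 2).
  s_2 = 0 + 1 + 0 + 1 + 1 + 1 + 1 + 0 = 5 ≡ 1 (mod 2).
  s_3 = 1 + 0 + 0 + 1 + 0 + 1 + 1 + 0 = 4 ≡ 0 (mod 2).
  s_4 = 0 + 0 + 1 + 1 + 1 + 1 + 1 + 0 = 5 ≡ 1 (mod 2).
s = (1, 1, 0, 1)^T — this equals column 13 of H (binary 1101), so error is at position 13.
Correct: flip bit 13 of r = 010010101011110 to get c = 010010101011010.


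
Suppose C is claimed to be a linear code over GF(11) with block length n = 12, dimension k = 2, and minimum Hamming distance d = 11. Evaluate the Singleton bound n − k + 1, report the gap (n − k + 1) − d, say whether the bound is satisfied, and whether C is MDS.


Singleton RHS = n − k + 1 = 11, slack = 0, bound satisfied, MDS.

Singleton bound: d ≤ n − k + 1.
Here n = 12, k = 2, so n − k + 1 = 11.
Given d = 11, check d ≤ 11: YES.
Slack = (n − k + 1) − d = 0.
The code is MDS (slack = 0).
Description: the claimed parameters are [12, 2, 11]_11; such a code would be MDS (meets Singleton bound).


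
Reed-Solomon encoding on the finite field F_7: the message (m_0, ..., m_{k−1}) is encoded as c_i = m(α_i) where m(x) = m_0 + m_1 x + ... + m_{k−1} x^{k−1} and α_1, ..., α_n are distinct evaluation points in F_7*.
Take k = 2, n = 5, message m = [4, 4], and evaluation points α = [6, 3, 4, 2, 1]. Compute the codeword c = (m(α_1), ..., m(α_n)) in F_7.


c = [0, 2, 6, 5, 1]

Message polynomial: m(x) = 4 + 4·x (mod 7).
For each evaluation point α_i, compute m(α_i) mod 7:
  α_1 = 6: Horner steps 4 → 0, so m(6) = 0.
  α_2 = 3: Horner steps 4 → 2, so m(3) = 2.
  α_3 = 4: Horner steps 4 → 6, so m(4) = 6.
  α_4 = 2: Horner steps 4 → 5, so m(2) = 5.
  α_5 = 1: Horner steps 4 → 1, so m(1) = 1.
Codeword c = [0, 2, 6, 5, 1] ∈ F_7^5.


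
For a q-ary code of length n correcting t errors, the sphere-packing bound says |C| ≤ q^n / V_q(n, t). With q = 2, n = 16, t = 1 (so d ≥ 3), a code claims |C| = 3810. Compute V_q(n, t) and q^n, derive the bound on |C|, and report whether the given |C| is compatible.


V_q(n, t) = 17, q^n = 65536, Hamming bound = 3855, |C| = 3810 ≤ bound (satisfied).

Step 1: Compute V_q(n, t) = Σ_{j=0}^1 C(n, j) (q−1)^j.
  j = 0: C(16,0)·(1)^0 = 1·1 = 1.
  j = 1: C(16,1)·(1)^1 = 16·1 = 16.
  V_q(n, t) = 1 + 16 = 17.
Step 2: q^n = 2^16 = 65536.
Step 3: Hamming bound ⌊q^n / V_q(n,t)⌋ = ⌊65536/17⌋ = 3855.
Step 4: Compare |C| = 3810 to 3855: satisfied.
The claimed |C| lies below the Hamming bound.


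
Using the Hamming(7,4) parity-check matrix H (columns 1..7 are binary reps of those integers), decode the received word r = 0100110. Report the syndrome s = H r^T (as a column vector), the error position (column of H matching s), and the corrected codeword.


s = (0, 0, 1)^T, error position = 1, corrected codeword c = 1100110

Compute s = H r^T mod 2 one row at a time:
  s_1 = 0 + 1 + 1 + 0 = 2 ≡ 0 (mod 2).
  s_2 = 1 + 0 + 1 + 0 = 2 ≡ 0 (mod 2).
  s_3 = 0 + 0 + 1 + 0 = 1 ≡ 1 (mod 2).
s = (0, 0, 1)^T — this equals column 1 of H (binary 001), so error is at position 1.
Correct: flip bit 1 of r = 0100110 to get c = 1100110.


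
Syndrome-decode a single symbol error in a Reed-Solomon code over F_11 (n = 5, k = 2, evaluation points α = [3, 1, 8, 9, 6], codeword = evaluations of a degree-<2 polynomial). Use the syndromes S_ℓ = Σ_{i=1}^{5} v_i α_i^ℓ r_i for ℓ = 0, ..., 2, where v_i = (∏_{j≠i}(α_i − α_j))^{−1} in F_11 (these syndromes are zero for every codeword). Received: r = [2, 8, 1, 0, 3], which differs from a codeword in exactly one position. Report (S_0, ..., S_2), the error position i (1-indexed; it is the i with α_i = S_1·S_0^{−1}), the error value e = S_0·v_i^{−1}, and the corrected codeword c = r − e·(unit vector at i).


S = (1, 3, 9), error at position 1, error magnitude e = 7, c = [6, 8, 1, 0, 3].

Step 1: column multipliers v_i = (∏_{j≠i}(α_i − α_j))^{−1} mod 11.
  i = 1 (α = 3): (3−1)(3−8)(3−9)(3−6) = 2·(−5)·(−6)·(−3) = −180 ≡ 7, so v_1 = 7^{−1} = 8 (mod 11).
  i = 2 (α = 1): (1−3)(1−8)(1−9)(1−6) = (−2)·(−7)·(−8)·(−5) = 560 ≡ 10, so v_2 = 10^{−1} = 10 (mod 11).
  i = 3 (α = 8): (8−3)(8−1)(8−9)(8−6) = 5·7·(−1)·2 = −70 ≡ 7, so v_3 = 7^{−1} = 8 (mod 11).
  i = 4 (α = 9): (9−3)(9−1)(9−8)(9−6) = 6·8·1·3 = 144 ≡ 1, so v_4 = 1^{−1} = 1 (mod 11).
  i = 5 (α = 6): (6−3)(6−1)(6−8)(6−9) = 3·5·(−2)·(−3) = 90 ≡ 2, so v_5 = 2^{−1} = 6 (mod 11).
  v = [8, 10, 8, 1, 6].
Step 2: syndromes of r = [2, 8, 1, 0, 3] (all sums mod 11).
  S_0 = Σ v_i r_i = 8·2 + 10·8 + 8·1 + 1·0 + 6·3 = 122 ≡ 1.
  S_1 = Σ v_i α_i r_i = 8·3·2 + 10·1·8 + 8·8·1 + 1·9·0 + 6·6·3 = 300 ≡ 3.
  α_i^2 mod 11 = [9, 1, 9, 4, 3].
  S_2 = Σ v_i α_i^2 r_i = 8·9·2 + 10·1·8 + 8·9·1 + 1·4·0 + 6·3·3 = 350 ≡ 9.
  S = (1, 3, 9) ≠ 0, so r is not a codeword (an error is present).
Step 3: locate the error. For a single error e at position i, S_ℓ = v_i·e·α_i^ℓ, so α_err = S_1/S_0.
  S_0^{−1} = 1^{−1} = 1 (mod 11), so α_err = 3·1 = 3 ≡ 3 = α_1. Error position i = 1.
  Consistency check: S_2/S_1 = 9·4 = 36 ≡ 3 = α_err ✓ (single-error assumption holds).
Step 4: error magnitude e = S_0/v_1 = S_0·∏_{j≠1}(α_1 − α_j) = 1·7 = 7 ≡ 7 (mod 11).
Step 5: correct position 1: c_1 = r_1 − e = 2 − 7 ≡ 6 (mod 11). Hence c = [6, 8, 1, 0, 3].
  Check: interpolating c through the α_i gives m(x) = 9 + 10·x (degree < 2) with m(α_i) = c_i for every i, so c is indeed a codeword.


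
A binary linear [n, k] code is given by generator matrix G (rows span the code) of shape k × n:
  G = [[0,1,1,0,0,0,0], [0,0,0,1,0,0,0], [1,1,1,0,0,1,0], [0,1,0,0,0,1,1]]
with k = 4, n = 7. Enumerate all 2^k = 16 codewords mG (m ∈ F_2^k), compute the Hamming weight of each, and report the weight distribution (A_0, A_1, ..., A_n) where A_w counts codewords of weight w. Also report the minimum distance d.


Weight distribution: A_0 = 1, A_1 = 1, A_2 = 2, A_3 = 6, A_4 = 5, A_5 = 1. Minimum distance d = 1.

Enumerate all 2^4 = 16 messages m ∈ F_2^4.
For each, compute codeword c = mG in F_2^7, then tally its weight.
  m = 0000 → c = 0000000, weight = 0.
  m = 1000 → c = 0110000, weight = 2.
  m = 0100 → c = 0001000, weight = 1.
  m = 1100 → c = 0111000, weight = 3.
  m = 0010 → c = 1110010, weight = 4.
  m = 1010 → c = 1000010, weight = 2.
  m = 0110 → c = 1111010, weight = 5.
  m = 1110 → c = 1001010, weight = 3.
  m = 0001 → c = 0100011, weight = 3.
  m = 1001 → c = 0010011, weight = 3.
  m = 0101 → c = 0101011, weight = 4.
  m = 1101 → c = 0011011, weight = 4.
  m = 0011 → c = 1010001, weight = 3.
  m = 1011 → c = 1100001, weight = 3.
  m = 0111 → c = 1011001, weight = 4.
  m = 1111 → c = 1101001, weight = 4.
Tally weights:
  weight 0: 1 codewords.
  weight 1: 1 codewords.
  weight 2: 2 codewords.
  weight 3: 6 codewords.
  weight 4: 5 codewords.
  weight 5: 1 codewords.
Minimum distance d = smallest w > 0 with A_w > 0 = 1.
Sanity: Σ A_w = 16 = 2^4 = 16 ✓.


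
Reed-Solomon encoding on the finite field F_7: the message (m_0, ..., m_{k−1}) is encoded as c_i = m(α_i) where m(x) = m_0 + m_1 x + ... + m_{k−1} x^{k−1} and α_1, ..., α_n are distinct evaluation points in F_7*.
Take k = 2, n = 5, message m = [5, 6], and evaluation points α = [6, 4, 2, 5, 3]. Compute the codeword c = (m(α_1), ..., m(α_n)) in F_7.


c = [6, 1, 3, 0, 2]

Message polynomial: m(x) = 5 + 6·x (mod 7).
For each evaluation point α_i, compute m(α_i) mod 7:
  α_1 = 6: Horner steps 6 → 6, so m(6) = 6.
  α_2 = 4: Horner steps 6 → 1, so m(4) = 1.
  α_3 = 2: Horner steps 6 → 3, so m(2) = 3.
  α_4 = 5: Horner steps 6 → 0, so m(5) = 0.
  α_5 = 3: Horner steps 6 → 2, so m(3) = 2.
Codeword c = [6, 1, 3, 0, 2] ∈ F_7^5.


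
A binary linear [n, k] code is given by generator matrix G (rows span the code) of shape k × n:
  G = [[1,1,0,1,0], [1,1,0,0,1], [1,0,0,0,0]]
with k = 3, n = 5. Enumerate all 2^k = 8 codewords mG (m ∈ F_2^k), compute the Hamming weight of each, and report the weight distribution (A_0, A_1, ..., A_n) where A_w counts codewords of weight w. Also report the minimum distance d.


Weight distribution: A_0 = 1, A_1 = 1, A_2 = 3, A_3 = 3. Minimum distance d = 1.

Enumerate all 2^3 = 8 messages m ∈ F_2^3.
For each, compute codeword c = mG in F_2^5, then tally its weight.
  m = 000 → c = 00000, weight = 0.
  m = 100 → c = 11010, weight = 3.
  m = 010 → c = 11001, weight = 3.
  m = 110 → c = 00011, weight = 2.
  m = 001 → c = 10000, weight = 1.
  m = 101 → c = 01010, weight = 2.
  m = 011 → c = 01001, weight = 2.
  m = 111 → c = 10011, weight = 3.
Tally weights:
  weight 0: 1 codewords.
  weight 1: 1 codewords.
  weight 2: 3 codewords.
  weight 3: 3 codewords.
Minimum distance d = smallest w > 0 with A_w > 0 = 1.
Sanity: Σ A_w = 8 = 2^3 = 8 ✓.


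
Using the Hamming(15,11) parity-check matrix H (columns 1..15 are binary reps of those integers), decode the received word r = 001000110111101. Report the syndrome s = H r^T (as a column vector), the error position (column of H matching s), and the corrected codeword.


s = (0, 0, 1, 1)^T, error position = 3, corrected codeword c = 000000110111101

Compute s = H r^T mod 2 one row at a time:
  s_1 = 1 + 0 + 1 + 1 + 1 + 1 + 0 + 1 = 6 ≡ 0 (mod 2).
  s_2 = 0 + 0 + 0 + 1 + 1 + 1 + 0 + 1 = 4 ≡ 0 (mod 2).
  s_3 = 0 + 1 + 0 + 1 + 1 + 1 + 0 + 1 = 5 ≡ 1 (mod 2).
  s_4 = 0 + 1 + 0 + 1 + 0 + 1 + 1 + 1 = 5 ≡ 1 (mod 2).
s = (0, 0, 1, 1)^T — this equals column 3 of H (binary 0011), so error is at position 3.
Correct: flip bit 3 of r = 001000110111101 to get c = 000000110111101.


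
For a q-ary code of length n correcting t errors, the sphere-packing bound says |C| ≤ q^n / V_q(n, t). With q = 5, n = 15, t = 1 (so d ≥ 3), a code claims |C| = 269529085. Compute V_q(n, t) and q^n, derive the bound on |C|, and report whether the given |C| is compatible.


V_q(n, t) = 61, q^n = 30517578125, Hamming bound = 500288165, |C| = 269529085 ≤ bound (satisfied).

Step 1: Compute V_q(n, t) = Σ_{j=0}^1 C(n, j) (q−1)^j.
  j = 0: C(15,0)·(4)^0 = 1·1 = 1.
  j = 1: C(15,1)·(4)^1 = 15·4 = 60.
  V_q(n, t) = 1 + 60 = 61.
Step 2: q^n = 5^15 = 30517578125.
Step 3: Hamming bound ⌊q^n / V_q(n,t)⌋ = ⌊30517578125/61⌋ = 500288165.
Step 4: Compare |C| = 269529085 to 500288165: satisfied.
The claimed |C| lies below the Hamming bound.


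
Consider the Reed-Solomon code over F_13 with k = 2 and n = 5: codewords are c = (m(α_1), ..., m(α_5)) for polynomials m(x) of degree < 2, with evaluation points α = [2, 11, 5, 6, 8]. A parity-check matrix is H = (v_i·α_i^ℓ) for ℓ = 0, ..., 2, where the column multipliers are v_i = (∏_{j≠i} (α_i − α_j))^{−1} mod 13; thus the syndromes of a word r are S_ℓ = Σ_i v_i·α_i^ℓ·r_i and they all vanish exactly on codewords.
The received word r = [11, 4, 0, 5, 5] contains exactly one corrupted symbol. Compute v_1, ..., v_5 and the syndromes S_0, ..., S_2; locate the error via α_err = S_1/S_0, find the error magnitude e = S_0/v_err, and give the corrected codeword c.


S = (9, 7, 4), error at position 5, error magnitude e = 3, c = [11, 4, 0, 5, 2].

Step 1: column multipliers v_i = (∏_{j≠i}(α_i − α_j))^{−1} mod 13.
  i = 1 (α = 2): (2−11)(2−5)(2−6)(2−8) = (−9)·(−3)·(−4)·(−6) = 648 ≡ 11, so v_1 = 11^{−1} = 6 (mod 13).
  i = 2 (α = 11): (11−2)(11−5)(11−6)(11−8) = 9·6·5·3 = 810 ≡ 4, so v_2 = 4^{−1} = 10 (mod 13).
  i = 3 (α = 5): (5−2)(5−11)(5−6)(5−8) = 3·(−6)·(−1)·(−3) = −54 ≡ 11, so v_3 = 11^{−1} = 6 (mod 13).
  i = 4 (α = 6): (6−2)(6−11)(6−5)(6−8) = 4·(−5)·1·(−2) = 40 ≡ 1, so v_4 = 1^{−1} = 1 (mod 13).
  i = 5 (α = 8): (8−2)(8−11)(8−5)(8−6) = 6·(−3)·3·2 = −108 ≡ 9, so v_5 = 9^{−1} = 3 (mod 13).
  v = [6, 10, 6, 1, 3].
Step 2: syndromes of r = [11, 4, 0, 5, 5] (all sums mod 13).
  S_0 = Σ v_i r_i = 6·11 + 10·4 + 6·0 + 1·5 + 3·5 = 126 ≡ 9.
  S_1 = Σ v_i α_i r_i = 6·2·11 + 10·11·4 + 6·5·0 + 1·6·5 + 3·8·5 = 722 ≡ 7.
  α_i^2 mod 13 = [4, 4, 12, 10, 12].
  S_2 = Σ v_i α_i^2 r_i = 6·4·11 + 10·4·4 + 6·12·0 + 1·10·5 + 3·12·5 = 654 ≡ 4.
  S = (9, 7, 4) ≠ 0, so r is not a codeword (an error is present).
Step 3: locate the error. For a single error e at position i, S_ℓ = v_i·e·α_i^ℓ, so α_err = S_1/S_0.
  S_0^{−1} = 9^{−1} = 3 (mod 13), so α_err = 7·3 = 21 ≡ 8 = α_5. Error position i = 5.
  Consistency check: S_2/S_1 = 4·2 = 8 ≡ 8 = α_err ✓ (single-error assumption holds).
Step 4: error magnitude e = S_0/v_5 = S_0·∏_{j≠5}(α_5 − α_j) = 9·9 = 81 ≡ 3 (mod 13).
Step 5: correct position 5: c_5 = r_5 − e = 5 − 3 ≡ 2 (mod 13). Hence c = [11, 4, 0, 5, 2].
  Check: interpolating c through the α_i gives m(x) = 1 + 5·x (degree < 2) with m(α_i) = c_i for every i, so c is indeed a codeword.


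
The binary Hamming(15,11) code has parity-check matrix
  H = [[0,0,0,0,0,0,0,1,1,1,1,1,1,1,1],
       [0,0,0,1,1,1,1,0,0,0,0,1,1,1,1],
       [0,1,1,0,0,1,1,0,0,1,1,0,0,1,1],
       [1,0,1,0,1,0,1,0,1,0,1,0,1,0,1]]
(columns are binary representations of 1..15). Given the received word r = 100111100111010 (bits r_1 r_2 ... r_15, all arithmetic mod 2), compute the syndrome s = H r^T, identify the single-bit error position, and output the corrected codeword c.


s = (0, 0, 1, 0)^T, error position = 2, corrected codeword c = 110111100111010

Compute s = H r^T mod 2 one row at a time:
  s_1 = 0 + 0 + 1 + 1 + 1 + 0 + 1 + 0 = 4 ≡ 0 (mod 2).
  s_2 = 1 + 1 + 1 + 1 + 1 + 0 + 1 + 0 = 6 ≡ 0 (mod 2).
  s_3 = 0 + 0 + 1 + 1 + 1 + 1 + 1 + 0 = 5 ≡ 1 (mod 2).
  s_4 = 1 + 0 + 1 + 1 + 0 + 1 + 0 + 0 = 4 ≡ 0 (mod 2).
s = (0, 0, 1, 0)^T — this equals column 2 of H (binary 0010), so error is at position 2.
Correct: flip bit 2 of r = 100111100111010 to get c = 110111100111010.


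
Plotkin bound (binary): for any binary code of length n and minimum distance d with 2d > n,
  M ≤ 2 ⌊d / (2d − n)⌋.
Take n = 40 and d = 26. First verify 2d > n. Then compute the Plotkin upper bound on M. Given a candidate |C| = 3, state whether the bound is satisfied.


Plotkin bound M ≤ 4; given |C| = 3 ≤ bound (satisfied).

Check applicability: 2d = 52, n = 40.
2d − n = 12 > 0, so Plotkin applies.
Compute d/(2d−n) = 26/12 ≈ 2.1667.
⌊d/(2d−n)⌋ = 2.
Plotkin bound: M ≤ 2·2 = 4.
Given |C| = 3, check: satisfied.
This |C| is below the Plotkin bound.


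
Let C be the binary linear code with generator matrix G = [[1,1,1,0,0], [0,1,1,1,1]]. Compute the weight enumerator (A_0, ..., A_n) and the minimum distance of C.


Weight distribution: A_0 = 1, A_3 = 2, A_4 = 1. Minimum distance d = 3.

Enumerate all 2^2 = 4 messages m ∈ F_2^2.
For each, compute codeword c = mG in F_2^5, then tally its weight.
  m = 00 → c = 00000, weight = 0.
  m = 10 → c = 11100, weight = 3.
  m = 01 → c = 01111, weight = 4.
  m = 11 → c = 10011, weight = 3.
Tally weights:
  weight 0: 1 codewords.
  weight 3: 2 codewords.
  weight 4: 1 codewords.
Minimum distance d = smallest w > 0 with A_w > 0 = 3.
Sanity: Σ A_w = 4 = 2^2 = 4 ✓.


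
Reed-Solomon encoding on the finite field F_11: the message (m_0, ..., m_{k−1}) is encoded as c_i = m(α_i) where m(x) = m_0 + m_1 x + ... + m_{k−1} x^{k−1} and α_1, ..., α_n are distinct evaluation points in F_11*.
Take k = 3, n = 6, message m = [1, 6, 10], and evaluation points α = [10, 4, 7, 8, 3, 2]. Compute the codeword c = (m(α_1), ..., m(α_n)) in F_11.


c = [5, 9, 5, 7, 10, 9]

Message polynomial: m(x) = 1 + 6·x + 10·x^2 (mod 11).
For each evaluation point α_i, compute m(α_i) mod 11:
  α_1 = 10: Horner steps 10 → 7 → 5, so m(10) = 5.
  α_2 = 4: Horner steps 10 → 2 → 9, so m(4) = 9.
  α_3 = 7: Horner steps 10 → 10 → 5, so m(7) = 5.
  α_4 = 8: Horner steps 10 → 9 → 7, so m(8) = 7.
  α_5 = 3: Horner steps 10 → 3 → 10, so m(3) = 10.
  α_6 = 2: Horner steps 10 → 4 → 9, so m(2) = 9.
Codeword c = [5, 9, 5, 7, 10, 9] ∈ F_11^6.


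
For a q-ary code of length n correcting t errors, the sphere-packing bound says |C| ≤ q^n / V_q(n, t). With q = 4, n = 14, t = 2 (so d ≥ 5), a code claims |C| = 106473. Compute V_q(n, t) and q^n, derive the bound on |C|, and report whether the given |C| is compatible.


V_q(n, t) = 862, q^n = 268435456, Hamming bound = 311410, |C| = 106473 ≤ bound (satisfied).

Step 1: Compute V_q(n, t) = Σ_{j=0}^2 C(n, j) (q−1)^j.
  j = 0: C(14,0)·(3)^0 = 1·1 = 1.
  j = 1: C(14,1)·(3)^1 = 14·3 = 42.
  j = 2: C(14,2)·(3)^2 = 91·9 = 819.
  V_q(n, t) = 1 + 42 + 819 = 862.
Step 2: q^n = 4^14 = 268435456.
Step 3: Hamming bound ⌊q^n / V_q(n,t)⌋ = ⌊268435456/862⌋ = 311410.
Step 4: Compare |C| = 106473 to 311410: satisfied.
The claimed |C| lies below the Hamming bound.


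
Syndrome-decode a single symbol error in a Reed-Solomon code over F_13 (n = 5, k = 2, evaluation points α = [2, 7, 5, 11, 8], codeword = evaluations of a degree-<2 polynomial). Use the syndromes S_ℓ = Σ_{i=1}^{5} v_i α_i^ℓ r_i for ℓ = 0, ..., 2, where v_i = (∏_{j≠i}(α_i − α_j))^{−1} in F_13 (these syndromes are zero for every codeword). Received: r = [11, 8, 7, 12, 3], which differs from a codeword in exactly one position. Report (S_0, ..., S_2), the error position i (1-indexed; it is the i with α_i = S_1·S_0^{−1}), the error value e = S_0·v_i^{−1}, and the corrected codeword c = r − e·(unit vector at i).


S = (8, 4, 2), error at position 2, error magnitude e = 8, c = [11, 0, 7, 12, 3].

Step 1: column multipliers v_i = (∏_{j≠i}(α_i − α_j))^{−1} mod 13.
  i = 1 (α = 2): (2−7)(2−5)(2−11)(2−8) = (−5)·(−3)·(−9)·(−6) = 810 ≡ 4, so v_1 = 4^{−1} = 10 (mod 13).
  i = 2 (α = 7): (7−2)(7−5)(7−11)(7−8) = 5·2·(−4)·(−1) = 40 ≡ 1, so v_2 = 1^{−1} = 1 (mod 13).
  i = 3 (α = 5): (5−2)(5−7)(5−11)(5−8) = 3·(−2)·(−6)·(−3) = −108 ≡ 9, so v_3 = 9^{−1} = 3 (mod 13).
  i = 4 (α = 11): (11−2)(11−7)(11−5)(11−8) = 9·4·6·3 = 648 ≡ 11, so v_4 = 11^{−1} = 6 (mod 13).
  i = 5 (α = 8): (8−2)(8−7)(8−5)(8−11) = 6·1·3·(−3) = −54 ≡ 11, so v_5 = 11^{−1} = 6 (mod 13).
  v = [10, 1, 3, 6, 6].
Step 2: syndromes of r = [11, 8, 7, 12, 3] (all sums mod 13).
  S_0 = Σ v_i r_i = 10·11 + 1·8 + 3·7 + 6·12 + 6·3 = 229 ≡ 8.
  S_1 = Σ v_i α_i r_i = 10·2·11 + 1·7·8 + 3·5·7 + 6·11·12 + 6·8·3 = 1317 ≡ 4.
  α_i^2 mod 13 = [4, 10, 12, 4, 12].
  S_2 = Σ v_i α_i^2 r_i = 10·4·11 + 1·10·8 + 3·12·7 + 6·4·12 + 6·12·3 = 1276 ≡ 2.
  S = (8, 4, 2) ≠ 0, so r is not a codeword (an error is present).
Step 3: locate the error. For a single error e at position i, S_ℓ = v_i·e·α_i^ℓ, so α_err = S_1/S_0.
  S_0^{−1} = 8^{−1} = 5 (mod 13), so α_err = 4·5 = 20 ≡ 7 = α_2. Error position i = 2.
  Consistency check: S_2/S_1 = 2·10 = 20 ≡ 7 = α_err ✓ (single-error assumption holds).
Step 4: error magnitude e = S_0/v_2 = S_0·∏_{j≠2}(α_2 − α_j) = 8·1 = 8 ≡ 8 (mod 13).
Step 5: correct position 2: c_2 = r_2 − e = 8 − 8 ≡ 0 (mod 13). Hence c = [11, 0, 7, 12, 3].
  Check: interpolating c through the α_i gives m(x) = 5 + 3·x (degree < 2) with m(α_i) = c_i for every i, so c is indeed a codeword.


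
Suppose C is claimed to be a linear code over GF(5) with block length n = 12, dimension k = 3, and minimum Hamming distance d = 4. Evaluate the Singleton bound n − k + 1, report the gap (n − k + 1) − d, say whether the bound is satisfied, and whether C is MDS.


Singleton RHS = n − k + 1 = 10, slack = 6, bound satisfied, not MDS.

Singleton bound: d ≤ n − k + 1.
Here n = 12, k = 3, so n − k + 1 = 10.
Given d = 4, check d ≤ 10: YES.
Slack = (n − k + 1) − d = 6.
The code is NOT MDS (slack = 6 > 0).
Description: the claimed parameters are [12, 3, 4]_5; such a code would be non-MDS.


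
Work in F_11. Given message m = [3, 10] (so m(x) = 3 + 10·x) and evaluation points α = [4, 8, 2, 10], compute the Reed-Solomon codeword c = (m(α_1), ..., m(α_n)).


c = [10, 6, 1, 4]

Message polynomial: m(x) = 3 + 10·x (mod 11).
For each evaluation point α_i, compute m(α_i) mod 11:
  α_1 = 4: Horner steps 10 → 10, so m(4) = 10.
  α_2 = 8: Horner steps 10 → 6, so m(8) = 6.
  α_3 = 2: Horner steps 10 → 1, so m(2) = 1.
  α_4 = 10: Horner steps 10 → 4, so m(10) = 4.
Codeword c = [10, 6, 1, 4] ∈ F_11^4.


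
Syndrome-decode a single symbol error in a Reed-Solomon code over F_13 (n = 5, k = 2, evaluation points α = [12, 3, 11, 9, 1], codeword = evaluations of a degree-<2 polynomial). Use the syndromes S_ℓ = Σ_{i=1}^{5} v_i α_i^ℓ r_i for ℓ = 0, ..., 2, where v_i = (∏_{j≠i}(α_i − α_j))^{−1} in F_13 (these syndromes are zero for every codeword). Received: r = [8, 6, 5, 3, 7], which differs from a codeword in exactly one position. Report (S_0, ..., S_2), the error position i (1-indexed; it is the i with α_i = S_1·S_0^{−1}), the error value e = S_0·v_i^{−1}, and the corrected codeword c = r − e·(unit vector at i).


S = (9, 8, 10), error at position 3, error magnitude e = 3, c = [8, 6, 2, 3, 7].

Step 1: column multipliers v_i = (∏_{j≠i}(α_i − α_j))^{−1} mod 13.
  i = 1 (α = 12): (12−3)(12−11)(12−9)(12−1) = 9·1·3·11 = 297 ≡ 11, so v_1 = 11^{−1} = 6 (mod 13).
  i = 2 (α = 3): (3−12)(3−11)(3−9)(3−1) = (−9)·(−8)·(−6)·2 = −864 ≡ 7, so v_2 = 7^{−1} = 2 (mod 13).
  i = 3 (α = 11): (11−12)(11−3)(11−9)(11−1) = (−1)·8·2·10 = −160 ≡ 9, so v_3 = 9^{−1} = 3 (mod 13).
  i = 4 (α = 9): (9−12)(9−3)(9−11)(9−1) = (−3)·6·(−2)·8 = 288 ≡ 2, so v_4 = 2^{−1} = 7 (mod 13).
  i = 5 (α = 1): (1−12)(1−3)(1−11)(1−9) = (−11)·(−2)·(−10)·(−8) = 1760 ≡ 5, so v_5 = 5^{−1} = 8 (mod 13).
  v = [6, 2, 3, 7, 8].
Step 2: syndromes of r = [8, 6, 5, 3, 7] (all sums mod 13).
  S_0 = Σ v_i r_i = 6·8 + 2·6 + 3·5 + 7·3 + 8·7 = 152 ≡ 9.
  S_1 = Σ v_i α_i r_i = 6·12·8 + 2·3·6 + 3·11·5 + 7·9·3 + 8·1·7 = 1022 ≡ 8.
  α_i^2 mod 13 = [1, 9, 4, 3, 1].
  S_2 = Σ v_i α_i^2 r_i = 6·1·8 + 2·9·6 + 3·4·5 + 7·3·3 + 8·1·7 = 335 ≡ 10.
  S = (9, 8, 10) ≠ 0, so r is not a codeword (an error is present).
Step 3: locate the error. For a single error e at position i, S_ℓ = v_i·e·α_i^ℓ, so α_err = S_1/S_0.
  S_0^{−1} = 9^{−1} = 3 (mod 13), so α_err = 8·3 = 24 ≡ 11 = α_3. Error position i = 3.
  Consistency check: S_2/S_1 = 10·5 = 50 ≡ 11 = α_err ✓ (single-error assumption holds).
Step 4: error magnitude e = S_0/v_3 = S_0·∏_{j≠3}(α_3 − α_j) = 9·9 = 81 ≡ 3 (mod 13).
Step 5: correct position 3: c_3 = r_3 − e = 5 − 3 ≡ 2 (mod 13). Hence c = [8, 6, 2, 3, 7].
  Check: interpolating c through the α_i gives m(x) = 1 + 6·x (degree < 2) with m(α_i) = c_i for every i, so c is indeed a codeword.


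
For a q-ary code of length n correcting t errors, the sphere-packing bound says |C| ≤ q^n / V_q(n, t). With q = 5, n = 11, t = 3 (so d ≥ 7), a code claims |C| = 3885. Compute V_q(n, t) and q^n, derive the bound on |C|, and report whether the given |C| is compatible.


V_q(n, t) = 11485, q^n = 48828125, Hamming bound = 4251, |C| = 3885 ≤ bound (satisfied).

Step 1: Compute V_q(n, t) = Σ_{j=0}^3 C(n, j) (q−1)^j.
  j = 0: C(11,0)·(4)^0 = 1·1 = 1.
  j = 1: C(11,1)·(4)^1 = 11·4 = 44.
  j = 2: C(11,2)·(4)^2 = 55·16 = 880.
  j = 3: C(11,3)·(4)^3 = 165·64 = 10560.
  V_q(n, t) = 1 + 44 + 880 + 10560 = 11485.
Step 2: q^n = 5^11 = 48828125.
Step 3: Hamming bound ⌊q^n / V_q(n,t)⌋ = ⌊48828125/11485⌋ = 4251.
Step 4: Compare |C| = 3885 to 4251: satisfied.
The claimed |C| lies below the Hamming bound.


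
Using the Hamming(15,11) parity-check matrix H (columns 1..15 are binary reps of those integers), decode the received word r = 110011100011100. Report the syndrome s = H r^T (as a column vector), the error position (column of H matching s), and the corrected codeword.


s = (1, 1, 0, 1)^T, error position = 13, corrected codeword c = 110011100011000

Compute s = H r^T mod 2 one row at a time:
  s_1 = 0 + 0 + 0 + 1 + 1 + 1 + 0 + 0 = 3 ≡ 1 (mod 2).
  s_2 = 0 + 1 + 1 + 1 + 1 + 1 + 0 + 0 = 5 ≡ 1 (mod 2).
  s_3 = 1 + 0 + 1 + 1 + 0 + 1 + 0 + 0 = 4 ≡ 0 (mod 2).
  s_4 = 1 + 0 + 1 + 1 + 0 + 1 + 1 + 0 = 5 ≡ 1 (mod 2).
s = (1, 1, 0, 1)^T — this equals column 13 of H (binary 1101), so error is at position 13.
Correct: flip bit 13 of r = 110011100011100 to get c = 110011100011000.


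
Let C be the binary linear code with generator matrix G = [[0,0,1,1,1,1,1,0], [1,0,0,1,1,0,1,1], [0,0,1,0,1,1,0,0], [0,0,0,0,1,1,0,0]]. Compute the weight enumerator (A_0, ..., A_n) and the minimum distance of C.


Weight distribution: A_0 = 1, A_1 = 1, A_2 = 2, A_3 = 4, A_4 = 3, A_5 = 3, A_6 = 2. Minimum distance d = 1.

Enumerate all 2^4 = 16 messages m ∈ F_2^4.
For each, compute codeword c = mG in F_2^8, then tally its weight.
  m = 0000 → c = 00000000, weight = 0.
  m = 1000 → c = 00111110, weight = 5.
  m = 0100 → c = 10011011, weight = 5.
  m = 1100 → c = 10100101, weight = 4.
  m = 0010 → c = 00101100, weight = 3.
  m = 1010 → c = 00010010, weight = 2.
  m = 0110 → c = 10110111, weight = 6.
  m = 1110 → c = 10001001, weight = 3.
  m = 0001 → c = 00001100, weight = 2.
  m = 1001 → c = 00110010, weight = 3.
  m = 0101 → c = 10010111, weight = 5.
  m = 1101 → c = 10101001, weight = 4.
  m = 0011 → c = 00100000, weight = 1.
  m = 1011 → c = 00011110, weight = 4.
  m = 0111 → c = 10111011, weight = 6.
  m = 1111 → c = 10000101, weight = 3.
Tally weights:
  weight 0: 1 codewords.
  weight 1: 1 codewords.
  weight 2: 2 codewords.
  weight 3: 4 codewords.
  weight 4: 3 codewords.
  weight 5: 3 codewords.
  weight 6: 2 codewords.
Minimum distance d = smallest w > 0 with A_w > 0 = 1.
Sanity: Σ A_w = 16 = 2^4 = 16 ✓.
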